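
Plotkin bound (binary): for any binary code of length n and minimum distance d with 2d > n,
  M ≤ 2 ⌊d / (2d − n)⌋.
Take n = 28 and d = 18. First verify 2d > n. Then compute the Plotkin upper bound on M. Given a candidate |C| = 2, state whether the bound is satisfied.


Plotkin bound M ≤ 4; given |C| = 2 ≤ bound (satisfied).

Check applicability: 2d = 36, n = 28.
2d − n = 8 > 0, so Plotkin applies.
Compute d/(2d−n) = 18/8 ≈ 2.2500.
⌊d/(2d−n)⌋ = 2.
Plotkin bound: M ≤ 2·2 = 4.
Given |C| = 2, check: satisfied.
This |C| is below the Plotkin bound.


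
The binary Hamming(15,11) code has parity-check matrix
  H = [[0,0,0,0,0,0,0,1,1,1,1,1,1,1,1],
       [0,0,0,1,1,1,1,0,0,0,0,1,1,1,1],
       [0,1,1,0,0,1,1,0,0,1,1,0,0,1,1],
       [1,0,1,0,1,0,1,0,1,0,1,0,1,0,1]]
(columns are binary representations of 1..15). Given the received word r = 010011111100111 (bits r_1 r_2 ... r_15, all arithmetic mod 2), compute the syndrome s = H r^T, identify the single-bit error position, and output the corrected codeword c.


s = (0, 0, 0, 1)^T, error position = 1, corrected codeword c = 110011111100111

Compute s = H r^T mod 2 one row at a time:
  s_1 = 1 + 1 + 1 + 0 + 0 + 1 + 1 + 1 = 6 ≡ 0 (mod 2).
  s_2 = 0 + 1 + 1 + 1 + 0 + 1 + 1 + 1 = 6 ≡ 0 (mod 2).
  s_3 = 1 + 0 + 1 + 1 + 1 + 0 + 1 + 1 = 6 ≡ 0 (mod 2).
  s_4 = 0 + 0 + 1 + 1 + 1 + 0 + 1 + 1 = 5 ≡ 1 (mod 2).
s = (0, 0, 0, 1)^T — this equals column 1 of H (binary 0001), so error is at position 1.
Correct: flip bit 1 of r = 010011111100111 to get c = 110011111100111.


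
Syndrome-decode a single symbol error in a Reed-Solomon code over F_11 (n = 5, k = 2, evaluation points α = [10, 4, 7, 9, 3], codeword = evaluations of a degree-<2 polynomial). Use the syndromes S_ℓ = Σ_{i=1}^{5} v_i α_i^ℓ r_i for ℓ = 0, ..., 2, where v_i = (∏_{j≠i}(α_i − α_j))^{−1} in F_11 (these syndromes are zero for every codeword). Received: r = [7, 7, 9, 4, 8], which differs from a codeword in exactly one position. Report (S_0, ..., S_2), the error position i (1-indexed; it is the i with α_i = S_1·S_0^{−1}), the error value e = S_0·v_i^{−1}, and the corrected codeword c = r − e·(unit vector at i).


S = (2, 8, 10), error at position 2, error magnitude e = 7, c = [7, 0, 9, 4, 8].

Step 1: column multipliers v_i = (∏_{j≠i}(α_i − α_j))^{−1} mod 11.
  i = 1 (α = 10): (10−4)(10−7)(10−9)(10−3) = 6·3·1·7 = 126 ≡ 5, so v_1 = 5^{−1} = 9 (mod 11).
  i = 2 (α = 4): (4−10)(4−7)(4−9)(4−3) = (−6)·(−3)·(−5)·1 = −90 ≡ 9, so v_2 = 9^{−1} = 5 (mod 11).
  i = 3 (α = 7): (7−10)(7−4)(7−9)(7−3) = (−3)·3·(−2)·4 = 72 ≡ 6, so v_3 = 6^{−1} = 2 (mod 11).
  i = 4 (α = 9): (9−10)(9−4)(9−7)(9−3) = (−1)·5·2·6 = −60 ≡ 6, so v_4 = 6^{−1} = 2 (mod 11).
  i = 5 (α = 3): (3−10)(3−4)(3−7)(3−9) = (−7)·(−1)·(−4)·(−6) = 168 ≡ 3, so v_5 = 3^{−1} = 4 (mod 11).
  v = [9, 5, 2, 2, 4].
Step 2: syndromes of r = [7, 7, 9, 4, 8] (all sums mod 11).
  S_0 = Σ v_i r_i = 9·7 + 5·7 + 2·9 + 2·4 + 4·8 = 156 ≡ 2.
  S_1 = Σ v_i α_i r_i = 9·10·7 + 5·4·7 + 2·7·9 + 2·9·4 + 4·3·8 = 1064 ≡ 8.
  α_i^2 mod 11 = [1, 5, 5, 4, 9].
  S_2 = Σ v_i α_i^2 r_i = 9·1·7 + 5·5·7 + 2·5·9 + 2·4·4 + 4·9·8 = 648 ≡ 10.
  S = (2, 8, 10) ≠ 0, so r is not a codeword (an error is present).
Step 3: locate the error. For a single error e at position i, S_ℓ = v_i·e·α_i^ℓ, so α_err = S_1/S_0.
  S_0^{−1} = 2^{−1} = 6 (mod 11), so α_err = 8·6 = 48 ≡ 4 = α_2. Error position i = 2.
  Consistency check: S_2/S_1 = 10·7 = 70 ≡ 4 = α_err ✓ (single-error assumption holds).
Step 4: error magnitude e = S_0/v_2 = S_0·∏_{j≠2}(α_2 − α_j) = 2·9 = 18 ≡ 7 (mod 11).
Step 5: correct position 2: c_2 = r_2 − e = 7 − 7 ≡ 0 (mod 11). Hence c = [7, 0, 9, 4, 8].
  Check: interpolating c through the α_i gives m(x) = 10 + 3·x (degree < 2) with m(α_i) = c_i for every i, so c is indeed a codeword.


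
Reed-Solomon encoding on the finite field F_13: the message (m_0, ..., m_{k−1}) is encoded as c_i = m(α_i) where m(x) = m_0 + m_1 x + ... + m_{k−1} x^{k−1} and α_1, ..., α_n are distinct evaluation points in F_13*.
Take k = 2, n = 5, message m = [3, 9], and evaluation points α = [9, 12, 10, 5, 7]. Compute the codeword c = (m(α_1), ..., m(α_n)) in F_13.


c = [6, 7, 2, 9, 1]

Message polynomial: m(x) = 3 + 9·x (mod 13).
For each evaluation point α_i, compute m(α_i) mod 13:
  α_1 = 9: Horner steps 9 → 6, so m(9) = 6.
  α_2 = 12: Horner steps 9 → 7, so m(12) = 7.
  α_3 = 10: Horner steps 9 → 2, so m(10) = 2.
  α_4 = 5: Horner steps 9 → 9, so m(5) = 9.
  α_5 = 7: Horner steps 9 → 1, so m(7) = 1.
Codeword c = [6, 7, 2, 9, 1] ∈ F_13^5.


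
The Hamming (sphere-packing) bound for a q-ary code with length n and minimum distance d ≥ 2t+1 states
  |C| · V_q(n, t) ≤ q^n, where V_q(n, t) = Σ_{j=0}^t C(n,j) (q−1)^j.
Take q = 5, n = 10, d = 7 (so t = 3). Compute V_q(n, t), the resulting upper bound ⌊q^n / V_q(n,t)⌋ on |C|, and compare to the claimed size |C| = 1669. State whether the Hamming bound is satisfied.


V_q(n, t) = 8441, q^n = 9765625, Hamming bound = 1156, |C| = 1669 > bound (violated).

Step 1: Compute V_q(n, t) = Σ_{j=0}^3 C(n, j) (q−1)^j.
  j = 0: C(10,0)·(4)^0 = 1·1 = 1.
  j = 1: C(10,1)·(4)^1 = 10·4 = 40.
  j = 2: C(10,2)·(4)^2 = 45·16 = 720.
  j = 3: C(10,3)·(4)^3 = 120·64 = 7680.
  V_q(n, t) = 1 + 40 + 720 + 7680 = 8441.
Step 2: q^n = 5^10 = 9765625.
Step 3: Hamming bound ⌊q^n / V_q(n,t)⌋ = ⌊9765625/8441⌋ = 1156.
Step 4: Compare |C| = 1669 to 1156: violated.
The claimed |C| lies above the Hamming bound, so no 5-ary code of length 10 with d ≥ 7 can have 1669 codewords.


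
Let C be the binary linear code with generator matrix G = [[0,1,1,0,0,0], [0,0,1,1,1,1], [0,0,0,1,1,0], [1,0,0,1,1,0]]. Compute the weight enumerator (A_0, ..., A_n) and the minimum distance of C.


Weight distribution: A_0 = 1, A_1 = 1, A_2 = 4, A_3 = 4, A_4 = 3, A_5 = 3. Minimum distance d = 1.

Enumerate all 2^4 = 16 messages m ∈ F_2^4.
For each, compute codeword c = mG in F_2^6, then tally its weight.
  m = 0000 → c = 000000, weight = 0.
  m = 1000 → c = 011000, weight = 2.
  m = 0100 → c = 001111, weight = 4.
  m = 1100 → c = 010111, weight = 4.
  m = 0010 → c = 000110, weight = 2.
  m = 1010 → c = 011110, weight = 4.
  m = 0110 → c = 001001, weight = 2.
  m = 1110 → c = 010001, weight = 2.
  m = 0001 → c = 100110, weight = 3.
  m = 1001 → c = 111110, weight = 5.
  m = 0101 → c = 101001, weight = 3.
  m = 1101 → c = 110001, weight = 3.
  m = 0011 → c = 100000, weight = 1.
  m = 1011 → c = 111000, weight = 3.
  m = 0111 → c = 101111, weight = 5.
  m = 1111 → c = 110111, weight = 5.
Tally weights:
  weight 0: 1 codewords.
  weight 1: 1 codewords.
  weight 2: 4 codewords.
  weight 3: 4 codewords.
  weight 4: 3 codewords.
  weight 5: 3 codewords.
Minimum distance d = smallest w > 0 with A_w > 0 = 1.
Sanity: Σ A_w = 16 = 2^4 = 16 ✓.


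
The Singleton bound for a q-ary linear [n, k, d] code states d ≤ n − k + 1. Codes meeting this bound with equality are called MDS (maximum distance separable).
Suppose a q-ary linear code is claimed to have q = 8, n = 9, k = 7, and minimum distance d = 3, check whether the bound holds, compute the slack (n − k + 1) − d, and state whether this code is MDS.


Singleton RHS = n − k + 1 = 3, slack = 0, bound satisfied, MDS.

Singleton bound: d ≤ n − k + 1.
Here n = 9, k = 7, so n − k + 1 = 3.
Given d = 3, check d ≤ 3: YES.
Slack = (n − k + 1) − d = 0.
The code is MDS (slack = 0).
Description: the claimed parameters are [9, 7, 3]_8; such a code would be MDS (meets Singleton bound).


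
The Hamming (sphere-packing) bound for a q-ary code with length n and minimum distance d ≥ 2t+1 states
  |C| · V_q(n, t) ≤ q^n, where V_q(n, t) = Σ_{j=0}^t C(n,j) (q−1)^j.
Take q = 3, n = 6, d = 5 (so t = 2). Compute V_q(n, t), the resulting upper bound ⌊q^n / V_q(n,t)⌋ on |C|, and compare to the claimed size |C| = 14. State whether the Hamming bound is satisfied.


V_q(n, t) = 73, q^n = 729, Hamming bound = 9, |C| = 14 > bound (violated).

Step 1: Compute V_q(n, t) = Σ_{j=0}^2 C(n, j) (q−1)^j.
  j = 0: C(6,0)·(2)^0 = 1·1 = 1.
  j = 1: C(6,1)·(2)^1 = 6·2 = 12.
  j = 2: C(6,2)·(2)^2 = 15·4 = 60.
  V_q(n, t) = 1 + 12 + 60 = 73.
Step 2: q^n = 3^6 = 729.
Step 3: Hamming bound ⌊q^n / V_q(n,t)⌋ = ⌊729/73⌋ = 9.
Step 4: Compare |C| = 14 to 9: violated.
The claimed |C| lies above the Hamming bound, so no 3-ary code of length 6 with d ≥ 5 can have 14 codewords.


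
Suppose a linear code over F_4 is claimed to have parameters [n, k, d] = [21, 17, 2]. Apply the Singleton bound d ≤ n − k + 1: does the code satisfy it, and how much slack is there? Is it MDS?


Singleton RHS = n − k + 1 = 5, slack = 3, bound satisfied, not MDS.

Singleton bound: d ≤ n − k + 1.
Here n = 21, k = 17, so n − k + 1 = 5.
Given d = 2, check d ≤ 5: YES.
Slack = (n − k + 1) − d = 3.
The code is NOT MDS (slack = 3 > 0).
Description: the claimed parameters are [21, 17, 2]_4; such a code would be non-MDS.


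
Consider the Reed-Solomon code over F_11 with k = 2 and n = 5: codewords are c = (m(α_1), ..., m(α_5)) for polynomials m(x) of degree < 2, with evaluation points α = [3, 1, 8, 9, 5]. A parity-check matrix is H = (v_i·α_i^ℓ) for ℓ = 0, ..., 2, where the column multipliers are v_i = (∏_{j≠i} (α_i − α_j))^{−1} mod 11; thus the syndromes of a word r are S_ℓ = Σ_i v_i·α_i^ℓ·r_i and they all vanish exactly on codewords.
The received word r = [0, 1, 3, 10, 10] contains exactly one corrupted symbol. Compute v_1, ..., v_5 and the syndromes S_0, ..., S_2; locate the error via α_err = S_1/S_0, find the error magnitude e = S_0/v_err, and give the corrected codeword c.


S = (7, 8, 6), error at position 4, error magnitude e = 2, c = [0, 1, 3, 8, 10].

Step 1: column multipliers v_i = (∏_{j≠i}(α_i − α_j))^{−1} mod 11.
  i = 1 (α = 3): (3−1)(3−8)(3−9)(3−5) = 2·(−5)·(−6)·(−2) = −120 ≡ 1, so v_1 = 1^{−1} = 1 (mod 11).
  i = 2 (α = 1): (1−3)(1−8)(1−9)(1−5) = (−2)·(−7)·(−8)·(−4) = 448 ≡ 8, so v_2 = 8^{−1} = 7 (mod 11).
  i = 3 (α = 8): (8−3)(8−1)(8−9)(8−5) = 5·7·(−1)·3 = −105 ≡ 5, so v_3 = 5^{−1} = 9 (mod 11).
  i = 4 (α = 9): (9−3)(9−1)(9−8)(9−5) = 6·8·1·4 = 192 ≡ 5, so v_4 = 5^{−1} = 9 (mod 11).
  i = 5 (α = 5): (5−3)(5−1)(5−8)(5−9) = 2·4·(−3)·(−4) = 96 ≡ 8, so v_5 = 8^{−1} = 7 (mod 11).
  v = [1, 7, 9, 9, 7].
Step 2: syndromes of r = [0, 1, 3, 10, 10] (all sums mod 11).
  S_0 = Σ v_i r_i = 1·0 + 7·1 + 9·3 + 9·10 + 7·10 = 194 ≡ 7.
  S_1 = Σ v_i α_i r_i = 1·3·0 + 7·1·1 + 9·8·3 + 9·9·10 + 7·5·10 = 1383 ≡ 8.
  α_i^2 mod 11 = [9, 1, 9, 4, 3].
  S_2 = Σ v_i α_i^2 r_i = 1·9·0 + 7·1·1 + 9·9·3 + 9·4·10 + 7·3·10 = 820 ≡ 6.
  S = (7, 8, 6) ≠ 0, so r is not a codeword (an error is present).
Step 3: locate the error. For a single error e at position i, S_ℓ = v_i·e·α_i^ℓ, so α_err = S_1/S_0.
  S_0^{−1} = 7^{−1} = 8 (mod 11), so α_err = 8·8 = 64 ≡ 9 = α_4. Error position i = 4.
  Consistency check: S_2/S_1 = 6·7 = 42 ≡ 9 = α_err ✓ (single-error assumption holds).
Step 4: error magnitude e = S_0/v_4 = S_0·∏_{j≠4}(α_4 − α_j) = 7·5 = 35 ≡ 2 (mod 11).
Step 5: correct position 4: c_4 = r_4 − e = 10 − 2 ≡ 8 (mod 11). Hence c = [0, 1, 3, 8, 10].
  Check: interpolating c through the α_i gives m(x) = 7 + 5·x (degree < 2) with m(α_i) = c_i for every i, so c is indeed a codeword.


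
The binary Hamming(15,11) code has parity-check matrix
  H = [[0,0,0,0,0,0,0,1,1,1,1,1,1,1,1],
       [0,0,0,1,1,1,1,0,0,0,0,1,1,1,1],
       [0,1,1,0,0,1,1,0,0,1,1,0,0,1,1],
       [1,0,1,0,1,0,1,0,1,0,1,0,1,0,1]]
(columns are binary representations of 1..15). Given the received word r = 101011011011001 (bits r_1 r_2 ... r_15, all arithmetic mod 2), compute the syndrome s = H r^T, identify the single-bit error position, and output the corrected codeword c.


s = (1, 0, 0, 0)^T, error position = 8, corrected codeword c = 101011001011001

Compute s = H r^T mod 2 one row at a time:
  s_1 = 1 + 1 + 0 + 1 + 1 + 0 + 0 + 1 = 5 ≡ 1 (mod 2).
  s_2 = 0 + 1 + 1 + 0 + 1 + 0 + 0 + 1 = 4 ≡ 0 (mod 2).
  s_3 = 0 + 1 + 1 + 0 + 0 + 1 + 0 + 1 = 4 ≡ 0 (mod 2).
  s_4 = 1 + 1 + 1 + 0 + 1 + 1 + 0 + 1 = 6 ≡ 0 (mod 2).
s = (1, 0, 0, 0)^T — this equals column 8 of H (binary 1000), so error is at position 8.
Correct: flip bit 8 of r = 101011011011001 to get c = 101011001011001.


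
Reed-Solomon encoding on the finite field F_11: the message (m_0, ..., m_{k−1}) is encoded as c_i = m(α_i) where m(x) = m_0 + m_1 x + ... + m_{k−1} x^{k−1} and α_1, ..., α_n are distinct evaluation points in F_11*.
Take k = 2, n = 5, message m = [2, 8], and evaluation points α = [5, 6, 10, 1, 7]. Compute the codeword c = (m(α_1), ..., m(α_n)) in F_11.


c = [9, 6, 5, 10, 3]

Message polynomial: m(x) = 2 + 8·x (mod 11).
For each evaluation point α_i, compute m(α_i) mod 11:
  α_1 = 5: Horner steps 8 → 9, so m(5) = 9.
  α_2 = 6: Horner steps 8 → 6, so m(6) = 6.
  α_3 = 10: Horner steps 8 → 5, so m(10) = 5.
  α_4 = 1: Horner steps 8 → 10, so m(1) = 10.
  α_5 = 7: Horner steps 8 → 3, so m(7) = 3.
Codeword c = [9, 6, 5, 10, 3] ∈ F_11^5.


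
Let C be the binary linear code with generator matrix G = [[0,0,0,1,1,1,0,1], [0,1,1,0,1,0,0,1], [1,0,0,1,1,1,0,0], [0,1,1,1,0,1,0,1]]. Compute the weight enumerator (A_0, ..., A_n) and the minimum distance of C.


Weight distribution: A_0 = 1, A_1 = 2, A_2 = 1, A_3 = 2, A_4 = 5, A_5 = 4, A_6 = 1. Minimum distance d = 1.

Enumerate all 2^4 = 16 messages m ∈ F_2^4.
For each, compute codeword c = mG in F_2^8, then tally its weight.
  m = 0000 → c = 00000000, weight = 0.
  m = 1000 → c = 00011101, weight = 4.
  m = 0100 → c = 01101001, weight = 4.
  m = 1100 → c = 01110100, weight = 4.
  m = 0010 → c = 10011100, weight = 4.
  m = 1010 → c = 10000001, weight = 2.
  m = 0110 → c = 11110101, weight = 6.
  m = 1110 → c = 11101000, weight = 4.
  m = 0001 → c = 01110101, weight = 5.
  m = 1001 → c = 01101000, weight = 3.
  m = 0101 → c = 00011100, weight = 3.
  m = 1101 → c = 00000001, weight = 1.
  m = 0011 → c = 11101001, weight = 5.
  m = 1011 → c = 11110100, weight = 5.
  m = 0111 → c = 10000000, weight = 1.
  m = 1111 → c = 10011101, weight = 5.
Tally weights:
  weight 0: 1 codewords.
  weight 1: 2 codewords.
  weight 2: 1 codewords.
  weight 3: 2 codewords.
  weight 4: 5 codewords.
  weight 5: 4 codewords.
  weight 6: 1 codewords.
Minimum distance d = smallest w > 0 with A_w > 0 = 1.
Sanity: Σ A_w = 16 = 2^4 = 16 ✓.


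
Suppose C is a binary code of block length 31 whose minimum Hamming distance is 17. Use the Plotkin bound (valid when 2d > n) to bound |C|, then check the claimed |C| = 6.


Plotkin bound M ≤ 10; given |C| = 6 ≤ bound (satisfied).

Check applicability: 2d = 34, n = 31.
2d − n = 3 > 0, so Plotkin applies.
Compute d/(2d−n) = 17/3 ≈ 5.6667.
⌊d/(2d−n)⌋ = 5.
Plotkin bound: M ≤ 2·5 = 10.
Given |C| = 6, check: satisfied.
This |C| is below the Plotkin bound.


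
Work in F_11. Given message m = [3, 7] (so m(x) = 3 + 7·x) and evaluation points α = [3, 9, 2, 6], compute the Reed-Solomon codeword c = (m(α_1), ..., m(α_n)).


c = [2, 0, 6, 1]

Message polynomial: m(x) = 3 + 7·x (mod 11).
For each evaluation point α_i, compute m(α_i) mod 11:
  α_1 = 3: Horner steps 7 → 2, so m(3) = 2.
  α_2 = 9: Horner steps 7 → 0, so m(9) = 0.
  α_3 = 2: Horner steps 7 → 6, so m(2) = 6.
  α_4 = 6: Horner steps 7 → 1, so m(6) = 1.
Codeword c = [2, 0, 6, 1] ∈ F_11^4.


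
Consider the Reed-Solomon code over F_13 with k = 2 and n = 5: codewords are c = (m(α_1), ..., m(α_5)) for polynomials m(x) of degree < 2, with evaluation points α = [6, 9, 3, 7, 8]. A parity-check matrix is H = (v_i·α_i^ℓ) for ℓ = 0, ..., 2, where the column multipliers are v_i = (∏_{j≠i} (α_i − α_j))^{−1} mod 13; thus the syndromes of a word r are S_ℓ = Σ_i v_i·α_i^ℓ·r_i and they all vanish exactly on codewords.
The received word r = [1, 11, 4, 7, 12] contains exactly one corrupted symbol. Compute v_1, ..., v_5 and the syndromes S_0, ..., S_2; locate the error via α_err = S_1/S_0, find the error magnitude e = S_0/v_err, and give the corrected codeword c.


S = (9, 11, 12), error at position 4, error magnitude e = 7, c = [1, 11, 4, 0, 12].

Step 1: column multipliers v_i = (∏_{j≠i}(α_i − α_j))^{−1} mod 13.
  i = 1 (α = 6): (6−9)(6−3)(6−7)(6−8) = (−3)·3·(−1)·(−2) = −18 ≡ 8, so v_1 = 8^{−1} = 5 (mod 13).
  i = 2 (α = 9): (9−6)(9−3)(9−7)(9−8) = 3·6·2·1 = 36 ≡ 10, so v_2 = 10^{−1} = 4 (mod 13).
  i = 3 (α = 3): (3−6)(3−9)(3−7)(3−8) = (−3)·(−6)·(−4)·(−5) = 360 ≡ 9, so v_3 = 9^{−1} = 3 (mod 13).
  i = 4 (α = 7): (7−6)(7−9)(7−3)(7−8) = 1·(−2)·4·(−1) = 8 ≡ 8, so v_4 = 8^{−1} = 5 (mod 13).
  i = 5 (α = 8): (8−6)(8−9)(8−3)(8−7) = 2·(−1)·5·1 = −10 ≡ 3, so v_5 = 3^{−1} = 9 (mod 13).
  v = [5, 4, 3, 5, 9].
Step 2: syndromes of r = [1, 11, 4, 7, 12] (all sums mod 13).
  S_0 = Σ v_i r_i = 5·1 + 4·11 + 3·4 + 5·7 + 9·12 = 204 ≡ 9.
  S_1 = Σ v_i α_i r_i = 5·6·1 + 4·9·11 + 3·3·4 + 5·7·7 + 9·8·12 = 1571 ≡ 11.
  α_i^2 mod 13 = [10, 3, 9, 10, 12].
  S_2 = Σ v_i α_i^2 r_i = 5·10·1 + 4·3·11 + 3·9·4 + 5·10·7 + 9·12·12 = 1936 ≡ 12.
  S = (9, 11, 12) ≠ 0, so r is not a codeword (an error is present).
Step 3: locate the error. For a single error e at position i, S_ℓ = v_i·e·α_i^ℓ, so α_err = S_1/S_0.
  S_0^{−1} = 9^{−1} = 3 (mod 13), so α_err = 11·3 = 33 ≡ 7 = α_4. Error position i = 4.
  Consistency check: S_2/S_1 = 12·6 = 72 ≡ 7 = α_err ✓ (single-error assumption holds).
Step 4: error magnitude e = S_0/v_4 = S_0·∏_{j≠4}(α_4 − α_j) = 9·8 = 72 ≡ 7 (mod 13).
Step 5: correct position 4: c_4 = r_4 − e = 7 − 7 ≡ 0 (mod 13). Hence c = [1, 11, 4, 0, 12].
  Check: interpolating c through the α_i gives m(x) = 7 + 12·x (degree < 2) with m(α_i) = c_i for every i, so c is indeed a codeword.


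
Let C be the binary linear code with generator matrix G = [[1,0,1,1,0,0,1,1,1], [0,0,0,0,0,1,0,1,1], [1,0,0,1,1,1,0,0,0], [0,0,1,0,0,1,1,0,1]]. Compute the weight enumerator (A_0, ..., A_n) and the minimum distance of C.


Weight distribution: A_0 = 1, A_2 = 1, A_3 = 5, A_4 = 3, A_5 = 2, A_6 = 3, A_7 = 1. Minimum distance d = 2.

Enumerate all 2^4 = 16 messages m ∈ F_2^4.
For each, compute codeword c = mG in F_2^9, then tally its weight.
  m = 0000 → c = 000000000, weight = 0.
  m = 1000 → c = 101100111, weight = 6.
  m = 0100 → c = 000001011, weight = 3.
  m = 1100 → c = 101101100, weight = 5.
  m = 0010 → c = 100111000, weight = 4.
  m = 1010 → c = 001011111, weight = 6.
  m = 0110 → c = 100110011, weight = 5.
  m = 1110 → c = 001010100, weight = 3.
  m = 0001 → c = 001001101, weight = 4.
  m = 1001 → c = 100101010, weight = 4.
  m = 0101 → c = 001000110, weight = 3.
  m = 1101 → c = 100100001, weight = 3.
  m = 0011 → c = 101110101, weight = 6.
  m = 1011 → c = 000010010, weight = 2.
  m = 0111 → c = 101111110, weight = 7.
  m = 1111 → c = 000011001, weight = 3.
Tally weights:
  weight 0: 1 codewords.
  weight 2: 1 codewords.
  weight 3: 5 codewords.
  weight 4: 3 codewords.
  weight 5: 2 codewords.
  weight 6: 3 codewords.
  weight 7: 1 codewords.
Minimum distance d = smallest w > 0 with A_w > 0 = 2.
Sanity: Σ A_w = 16 = 2^4 = 16 ✓.


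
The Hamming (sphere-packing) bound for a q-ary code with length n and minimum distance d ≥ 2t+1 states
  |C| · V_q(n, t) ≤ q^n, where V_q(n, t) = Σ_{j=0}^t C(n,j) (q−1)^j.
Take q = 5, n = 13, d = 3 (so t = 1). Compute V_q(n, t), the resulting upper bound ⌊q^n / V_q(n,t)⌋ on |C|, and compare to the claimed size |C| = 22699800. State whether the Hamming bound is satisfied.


V_q(n, t) = 53, q^n = 1220703125, Hamming bound = 23032134, |C| = 22699800 ≤ bound (satisfied).

Step 1: Compute V_q(n, t) = Σ_{j=0}^1 C(n, j) (q−1)^j.
  j = 0: C(13,0)·(4)^0 = 1·1 = 1.
  j = 1: C(13,1)·(4)^1 = 13·4 = 52.
  V_q(n, t) = 1 + 52 = 53.
Step 2: q^n = 5^13 = 1220703125.
Step 3: Hamming bound ⌊q^n / V_q(n,t)⌋ = ⌊1220703125/53⌋ = 23032134.
Step 4: Compare |C| = 22699800 to 23032134: satisfied.
The claimed |C| lies below the Hamming bound.


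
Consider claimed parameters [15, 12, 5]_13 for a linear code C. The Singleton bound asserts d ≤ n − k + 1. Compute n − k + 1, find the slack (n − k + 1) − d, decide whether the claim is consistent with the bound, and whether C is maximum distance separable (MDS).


Singleton RHS = n − k + 1 = 4, slack = -1, bound violated (no such code; not MDS).

Singleton bound: d ≤ n − k + 1.
Here n = 15, k = 12, so n − k + 1 = 4.
Given d = 5, check d ≤ 4: NO.
Slack = (n − k + 1) − d = -1.
The slack is negative: d = 5 exceeds n − k + 1 = 4 by 1, so the Singleton bound is violated and no linear [15, 12, 5]_13 code can exist. In particular it is not MDS (MDS requires d = n − k + 1 exactly).
Description: the claimed parameters are [15, 12, 5]_13; such a code would be impossible (violates the Singleton bound).


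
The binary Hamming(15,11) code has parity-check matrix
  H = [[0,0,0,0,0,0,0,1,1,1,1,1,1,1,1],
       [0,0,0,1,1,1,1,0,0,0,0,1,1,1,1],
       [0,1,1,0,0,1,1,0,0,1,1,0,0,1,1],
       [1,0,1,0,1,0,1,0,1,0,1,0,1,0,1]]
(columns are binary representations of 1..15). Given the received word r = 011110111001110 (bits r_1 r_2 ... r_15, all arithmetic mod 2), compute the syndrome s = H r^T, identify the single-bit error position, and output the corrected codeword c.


s = (1, 0, 0, 1)^T, error position = 9, corrected codeword c = 011110110001110

Compute s = H r^T mod 2 one row at a time:
  s_1 = 1 + 1 + 0 + 0 + 1 + 1 + 1 + 0 = 5 ≡ 1 (mod 2).
  s_2 = 1 + 1 + 0 + 1 + 1 + 1 + 1 + 0 = 6 ≡ 0 (mod 2).
  s_3 = 1 + 1 + 0 + 1 + 0 + 0 + 1 + 0 = 4 ≡ 0 (mod 2).
  s_4 = 0 + 1 + 1 + 1 + 1 + 0 + 1 + 0 = 5 ≡ 1 (mod 2).
s = (1, 0, 0, 1)^T — this equals column 9 of H (binary 1001), so error is at position 9.
Correct: flip bit 9 of r = 011110111001110 to get c = 011110110001110.


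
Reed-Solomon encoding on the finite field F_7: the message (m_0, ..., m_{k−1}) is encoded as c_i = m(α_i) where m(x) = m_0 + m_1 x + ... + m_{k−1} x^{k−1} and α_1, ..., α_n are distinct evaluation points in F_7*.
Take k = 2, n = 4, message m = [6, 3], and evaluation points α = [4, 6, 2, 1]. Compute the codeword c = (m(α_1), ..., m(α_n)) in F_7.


c = [4, 3, 5, 2]

Message polynomial: m(x) = 6 + 3·x (mod 7).
For each evaluation point α_i, compute m(α_i) mod 7:
  α_1 = 4: Horner steps 3 → 4, so m(4) = 4.
  α_2 = 6: Horner steps 3 → 3, so m(6) = 3.
  α_3 = 2: Horner steps 3 → 5, so m(2) = 5.
  α_4 = 1: Horner steps 3 → 2, so m(1) = 2.
Codeword c = [4, 3, 5, 2] ∈ F_7^4.


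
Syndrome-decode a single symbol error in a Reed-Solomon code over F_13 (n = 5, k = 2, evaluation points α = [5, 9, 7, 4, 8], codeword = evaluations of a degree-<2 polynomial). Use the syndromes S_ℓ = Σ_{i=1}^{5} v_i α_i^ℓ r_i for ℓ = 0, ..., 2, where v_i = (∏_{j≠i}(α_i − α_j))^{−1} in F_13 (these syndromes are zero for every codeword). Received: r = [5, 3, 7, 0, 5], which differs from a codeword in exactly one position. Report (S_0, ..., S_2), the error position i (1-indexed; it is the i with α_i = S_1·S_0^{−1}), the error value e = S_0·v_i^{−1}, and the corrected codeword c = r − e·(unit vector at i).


S = (10, 11, 3), error at position 1, error magnitude e = 7, c = [11, 3, 7, 0, 5].

Step 1: column multipliers v_i = (∏_{j≠i}(α_i − α_j))^{−1} mod 13.
  i = 1 (α = 5): (5−9)(5−7)(5−4)(5−8) = (−4)·(−2)·1·(−3) = −24 ≡ 2, so v_1 = 2^{−1} = 7 (mod 13).
  i = 2 (α = 9): (9−5)(9−7)(9−4)(9−8) = 4·2·5·1 = 40 ≡ 1, so v_2 = 1^{−1} = 1 (mod 13).
  i = 3 (α = 7): (7−5)(7−9)(7−4)(7−8) = 2·(−2)·3·(−1) = 12 ≡ 12, so v_3 = 12^{−1} = 12 (mod 13).
  i = 4 (α = 4): (4−5)(4−9)(4−7)(4−8) = (−1)·(−5)·(−3)·(−4) = 60 ≡ 8, so v_4 = 8^{−1} = 5 (mod 13).
  i = 5 (α = 8): (8−5)(8−9)(8−7)(8−4) = 3·(−1)·1·4 = −12 ≡ 1, so v_5 = 1^{−1} = 1 (mod 13).
  v = [7, 1, 12, 5, 1].
Step 2: syndromes of r = [5, 3, 7, 0, 5] (all sums mod 13).
  S_0 = Σ v_i r_i = 7·5 + 1·3 + 12·7 + 5·0 + 1·5 = 127 ≡ 10.
  S_1 = Σ v_i α_i r_i = 7·5·5 + 1·9·3 + 12·7·7 + 5·4·0 + 1·8·5 = 830 ≡ 11.
  α_i^2 mod 13 = [12, 3, 10, 3, 12].
  S_2 = Σ v_i α_i^2 r_i = 7·12·5 + 1·3·3 + 12·10·7 + 5·3·0 + 1·12·5 = 1329 ≡ 3.
  S = (10, 11, 3) ≠ 0, so r is not a codeword (an error is present).
Step 3: locate the error. For a single error e at position i, S_ℓ = v_i·e·α_i^ℓ, so α_err = S_1/S_0.
  S_0^{−1} = 10^{−1} = 4 (mod 13), so α_err = 11·4 = 44 ≡ 5 = α_1. Error position i = 1.
  Consistency check: S_2/S_1 = 3·6 = 18 ≡ 5 = α_err ✓ (single-error assumption holds).
Step 4: error magnitude e = S_0/v_1 = S_0·∏_{j≠1}(α_1 − α_j) = 10·2 = 20 ≡ 7 (mod 13).
Step 5: correct position 1: c_1 = r_1 − e = 5 − 7 ≡ 11 (mod 13). Hence c = [11, 3, 7, 0, 5].
  Check: interpolating c through the α_i gives m(x) = 8 + 11·x (degree < 2) with m(α_i) = c_i for every i, so c is indeed a codeword.


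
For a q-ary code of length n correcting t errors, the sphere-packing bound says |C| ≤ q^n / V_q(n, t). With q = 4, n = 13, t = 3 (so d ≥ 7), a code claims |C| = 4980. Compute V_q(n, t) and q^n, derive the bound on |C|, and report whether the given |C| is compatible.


V_q(n, t) = 8464, q^n = 67108864, Hamming bound = 7928, |C| = 4980 ≤ bound (satisfied).

Step 1: Compute V_q(n, t) = Σ_{j=0}^3 C(n, j) (q−1)^j.
  j = 0: C(13,0)·(3)^0 = 1·1 = 1.
  j = 1: C(13,1)·(3)^1 = 13·3 = 39.
  j = 2: C(13,2)·(3)^2 = 78·9 = 702.
  j = 3: C(13,3)·(3)^3 = 286·27 = 7722.
  V_q(n, t) = 1 + 39 + 702 + 7722 = 8464.
Step 2: q^n = 4^13 = 67108864.
Step 3: Hamming bound ⌊q^n / V_q(n,t)⌋ = ⌊67108864/8464⌋ = 7928.
Step 4: Compare |C| = 4980 to 7928: satisfied.
The claimed |C| lies below the Hamming bound.


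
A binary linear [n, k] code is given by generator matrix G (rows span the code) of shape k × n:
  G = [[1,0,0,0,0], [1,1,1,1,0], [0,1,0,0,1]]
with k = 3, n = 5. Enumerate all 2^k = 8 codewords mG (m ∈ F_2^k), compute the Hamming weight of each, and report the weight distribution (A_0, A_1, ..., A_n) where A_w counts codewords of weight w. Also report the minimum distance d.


Weight distribution: A_0 = 1, A_1 = 1, A_2 = 1, A_3 = 3, A_4 = 2. Minimum distance d = 1.

Enumerate all 2^3 = 8 messages m ∈ F_2^3.
For each, compute codeword c = mG in F_2^5, then tally its weight.
  m = 000 → c = 00000, weight = 0.
  m = 100 → c = 10000, weight = 1.
  m = 010 → c = 11110, weight = 4.
  m = 110 → c = 01110, weight = 3.
  m = 001 → c = 01001, weight = 2.
  m = 101 → c = 11001, weight = 3.
  m = 011 → c = 10111, weight = 4.
  m = 111 → c = 00111, weight = 3.
Tally weights:
  weight 0: 1 codewords.
  weight 1: 1 codewords.
  weight 2: 1 codewords.
  weight 3: 3 codewords.
  weight 4: 2 codewords.
Minimum distance d = smallest w > 0 with A_w > 0 = 1.
Sanity: Σ A_w = 8 = 2^3 = 8 ✓.


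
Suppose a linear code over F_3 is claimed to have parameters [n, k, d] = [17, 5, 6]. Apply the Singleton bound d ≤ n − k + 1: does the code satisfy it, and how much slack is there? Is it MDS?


Singleton RHS = n − k + 1 = 13, slack = 7, bound satisfied, not MDS.

Singleton bound: d ≤ n − k + 1.
Here n = 17, k = 5, so n − k + 1 = 13.
Given d = 6, check d ≤ 13: YES.
Slack = (n − k + 1) − d = 7.
The code is NOT MDS (slack = 7 > 0).
Description: the claimed parameters are [17, 5, 6]_3; such a code would be non-MDS.


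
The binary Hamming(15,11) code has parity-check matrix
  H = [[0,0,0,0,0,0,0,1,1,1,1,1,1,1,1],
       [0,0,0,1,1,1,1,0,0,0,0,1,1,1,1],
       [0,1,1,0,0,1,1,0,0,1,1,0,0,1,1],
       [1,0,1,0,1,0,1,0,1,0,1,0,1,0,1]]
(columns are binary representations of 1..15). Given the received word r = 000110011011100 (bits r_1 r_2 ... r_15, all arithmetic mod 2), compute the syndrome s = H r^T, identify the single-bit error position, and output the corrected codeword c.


s = (1, 0, 1, 0)^T, error position = 10, corrected codeword c = 000110011111100

Compute s = H r^T mod 2 one row at a time:
  s_1 = 1 + 1 + 0 + 1 + 1 + 1 + 0 + 0 = 5 ≡ 1 (mod 2).
  s_2 = 1 + 1 + 0 + 0 + 1 + 1 + 0 + 0 = 4 ≡ 0 (mod 2).
  s_3 = 0 + 0 + 0 + 0 + 0 + 1 + 0 + 0 = 1 ≡ 1 (mod 2).
  s_4 = 0 + 0 + 1 + 0 + 1 + 1 + 1 + 0 = 4 ≡ 0 (mod 2).
s = (1, 0, 1, 0)^T — this equals column 10 of H (binary 1010), so error is at position 10.
Correct: flip bit 10 of r = 000110011011100 to get c = 000110011111100.


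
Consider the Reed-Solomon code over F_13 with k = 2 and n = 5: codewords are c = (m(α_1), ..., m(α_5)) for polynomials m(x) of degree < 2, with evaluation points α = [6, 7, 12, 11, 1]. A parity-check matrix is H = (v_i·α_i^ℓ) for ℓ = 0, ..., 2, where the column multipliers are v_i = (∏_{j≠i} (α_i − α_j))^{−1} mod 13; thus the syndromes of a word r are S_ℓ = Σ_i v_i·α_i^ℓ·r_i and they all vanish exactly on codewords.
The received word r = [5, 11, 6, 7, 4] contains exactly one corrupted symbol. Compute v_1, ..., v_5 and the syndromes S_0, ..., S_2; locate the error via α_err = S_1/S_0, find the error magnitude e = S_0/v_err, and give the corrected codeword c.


S = (1, 6, 10), error at position 1, error magnitude e = 6, c = [12, 11, 6, 7, 4].

Step 1: column multipliers v_i = (∏_{j≠i}(α_i − α_j))^{−1} mod 13.
  i = 1 (α = 6): (6−7)(6−12)(6−11)(6−1) = (−1)·(−6)·(−5)·5 = −150 ≡ 6, so v_1 = 6^{−1} = 11 (mod 13).
  i = 2 (α = 7): (7−6)(7−12)(7−11)(7−1) = 1·(−5)·(−4)·6 = 120 ≡ 3, so v_2 = 3^{−1} = 9 (mod 13).
  i = 3 (α = 12): (12−6)(12−7)(12−11)(12−1) = 6·5·1·11 = 330 ≡ 5, so v_3 = 5^{−1} = 8 (mod 13).
  i = 4 (α = 11): (11−6)(11−7)(11−12)(11−1) = 5·4·(−1)·10 = −200 ≡ 8, so v_4 = 8^{−1} = 5 (mod 13).
  i = 5 (α = 1): (1−6)(1−7)(1−12)(1−11) = (−5)·(−6)·(−11)·(−10) = 3300 ≡ 11, so v_5 = 11^{−1} = 6 (mod 13).
  v = [11, 9, 8, 5, 6].
Step 2: syndromes of r = [5, 11, 6, 7, 4] (all sums mod 13).
  S_0 = Σ v_i r_i = 11·5 + 9·11 + 8·6 + 5·7 + 6·4 = 261 ≡ 1.
  S_1 = Σ v_i α_i r_i = 11·6·5 + 9·7·11 + 8·12·6 + 5·11·7 + 6·1·4 = 2008 ≡ 6.
  α_i^2 mod 13 = [10, 10, 1, 4, 1].
  S_2 = Σ v_i α_i^2 r_i = 11·10·5 + 9·10·11 + 8·1·6 + 5·4·7 + 6·1·4 = 1752 ≡ 10.
  S = (1, 6, 10) ≠ 0, so r is not a codeword (an error is present).
Step 3: locate the error. For a single error e at position i, S_ℓ = v_i·e·α_i^ℓ, so α_err = S_1/S_0.
  S_0^{−1} = 1^{−1} = 1 (mod 13), so α_err = 6·1 = 6 ≡ 6 = α_1. Error position i = 1.
  Consistency check: S_2/S_1 = 10·11 = 110 ≡ 6 = α_err ✓ (single-error assumption holds).
Step 4: error magnitude e = S_0/v_1 = S_0·∏_{j≠1}(α_1 − α_j) = 1·6 = 6 ≡ 6 (mod 13).
Step 5: correct position 1: c_1 = r_1 − e = 5 − 6 ≡ 12 (mod 13). Hence c = [12, 11, 6, 7, 4].
  Check: interpolating c through the α_i gives m(x) = 5 + 12·x (degree < 2) with m(α_i) = c_i for every i, so c is indeed a codeword.


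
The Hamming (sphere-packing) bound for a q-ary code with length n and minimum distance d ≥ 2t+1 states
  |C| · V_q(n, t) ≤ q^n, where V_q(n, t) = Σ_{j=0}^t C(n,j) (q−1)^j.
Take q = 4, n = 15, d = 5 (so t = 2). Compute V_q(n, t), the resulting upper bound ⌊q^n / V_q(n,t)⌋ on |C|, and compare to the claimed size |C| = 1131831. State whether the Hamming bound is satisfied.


V_q(n, t) = 991, q^n = 1073741824, Hamming bound = 1083493, |C| = 1131831 > bound (violated).

Step 1: Compute V_q(n, t) = Σ_{j=0}^2 C(n, j) (q−1)^j.
  j = 0: C(15,0)·(3)^0 = 1·1 = 1.
  j = 1: C(15,1)·(3)^1 = 15·3 = 45.
  j = 2: C(15,2)·(3)^2 = 105·9 = 945.
  V_q(n, t) = 1 + 45 + 945 = 991.
Step 2: q^n = 4^15 = 1073741824.
Step 3: Hamming bound ⌊q^n / V_q(n,t)⌋ = ⌊1073741824/991⌋ = 1083493.
Step 4: Compare |C| = 1131831 to 1083493: violated.
The claimed |C| lies above the Hamming bound, so no 4-ary code of length 15 with d ≥ 5 can have 1131831 codewords.


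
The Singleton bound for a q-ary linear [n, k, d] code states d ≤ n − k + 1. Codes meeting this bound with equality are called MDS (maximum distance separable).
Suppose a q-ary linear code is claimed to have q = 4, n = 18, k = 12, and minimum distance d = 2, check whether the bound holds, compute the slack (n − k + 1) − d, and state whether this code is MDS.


Singleton RHS = n − k + 1 = 7, slack = 5, bound satisfied, not MDS.

Singleton bound: d ≤ n − k + 1.
Here n = 18, k = 12, so n − k + 1 = 7.
Given d = 2, check d ≤ 7: YES.
Slack = (n − k + 1) − d = 5.
The code is NOT MDS (slack = 5 > 0).
Description: the claimed parameters are [18, 12, 2]_4; such a code would be non-MDS.


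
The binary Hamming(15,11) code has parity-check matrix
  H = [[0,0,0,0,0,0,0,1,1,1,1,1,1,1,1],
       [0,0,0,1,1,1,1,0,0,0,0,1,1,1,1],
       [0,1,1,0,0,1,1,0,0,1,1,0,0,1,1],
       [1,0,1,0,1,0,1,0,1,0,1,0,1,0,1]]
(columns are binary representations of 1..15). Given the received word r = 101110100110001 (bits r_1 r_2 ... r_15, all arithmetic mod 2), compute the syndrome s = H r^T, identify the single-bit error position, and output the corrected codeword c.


s = (1, 0, 1, 0)^T, error position = 10, corrected codeword c = 101110100010001

Compute s = H r^T mod 2 one row at a time:
  s_1 = 0 + 0 + 1 + 1 + 0 + 0 + 0 + 1 = 3 ≡ 1 (mod 2).
  s_2 = 1 + 1 + 0 + 1 + 0 + 0 + 0 + 1 = 4 ≡ 0 (mod 2).
  s_3 = 0 + 1 + 0 + 1 + 1 + 1 + 0 + 1 = 5 ≡ 1 (mod 2).
  s_4 = 1 + 1 + 1 + 1 + 0 + 1 + 0 + 1 = 6 ≡ 0 (mod 2).
s = (1, 0, 1, 0)^T — this equals column 10 of H (binary 1010), so error is at position 10.
Correct: flip bit 10 of r = 101110100110001 to get c = 101110100010001.


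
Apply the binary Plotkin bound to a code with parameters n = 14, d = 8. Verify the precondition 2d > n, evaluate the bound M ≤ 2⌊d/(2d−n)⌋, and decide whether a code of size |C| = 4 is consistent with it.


Plotkin bound M ≤ 8; given |C| = 4 ≤ bound (satisfied).

Check applicability: 2d = 16, n = 14.
2d − n = 2 > 0, so Plotkin applies.
Compute d/(2d−n) = 8/2 ≈ 4.0000.
⌊d/(2d−n)⌋ = 4.
Plotkin bound: M ≤ 2·4 = 8.
Given |C| = 4, check: satisfied.
This |C| is below the Plotkin bound.


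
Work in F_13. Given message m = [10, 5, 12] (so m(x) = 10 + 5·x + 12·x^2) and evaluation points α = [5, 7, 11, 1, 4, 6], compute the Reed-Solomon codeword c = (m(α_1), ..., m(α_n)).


c = [10, 9, 9, 1, 1, 4]

Message polynomial: m(x) = 10 + 5·x + 12·x^2 (mod 13).
For each evaluation point α_i, compute m(α_i) mod 13:
  α_1 = 5: Horner steps 12 → 0 → 10, so m(5) = 10.
  α_2 = 7: Horner steps 12 → 11 → 9, so m(7) = 9.
  α_3 = 11: Horner steps 12 → 7 → 9, so m(11) = 9.
  α_4 = 1: Horner steps 12 → 4 → 1, so m(1) = 1.
  α_5 = 4: Horner steps 12 → 1 → 1, so m(4) = 1.
  α_6 = 6: Horner steps 12 → 12 → 4, so m(6) = 4.
Codeword c = [10, 9, 9, 1, 1, 4] ∈ F_13^6.


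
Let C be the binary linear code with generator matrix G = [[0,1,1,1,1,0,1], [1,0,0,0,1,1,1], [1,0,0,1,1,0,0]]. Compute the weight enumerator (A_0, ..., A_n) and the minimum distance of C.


Weight distribution: A_0 = 1, A_3 = 2, A_4 = 3, A_5 = 2. Minimum distance d = 3.

Enumerate all 2^3 = 8 messages m ∈ F_2^3.
For each, compute codeword c = mG in F_2^7, then tally its weight.
  m = 000 → c = 0000000, weight = 0.
  m = 100 → c = 0111101, weight = 5.
  m = 010 → c = 1000111, weight = 4.
  m = 110 → c = 1111010, weight = 5.
  m = 001 → c = 1001100, weight = 3.
  m = 101 → c = 1110001, weight = 4.
  m = 011 → c = 0001011, weight = 3.
  m = 111 → c = 0110110, weight = 4.
Tally weights:
  weight 0: 1 codewords.
  weight 3: 2 codewords.
  weight 4: 3 codewords.
  weight 5: 2 codewords.
Minimum distance d = smallest w > 0 with A_w > 0 = 3.
Sanity: Σ A_w = 8 = 2^3 = 8 ✓.


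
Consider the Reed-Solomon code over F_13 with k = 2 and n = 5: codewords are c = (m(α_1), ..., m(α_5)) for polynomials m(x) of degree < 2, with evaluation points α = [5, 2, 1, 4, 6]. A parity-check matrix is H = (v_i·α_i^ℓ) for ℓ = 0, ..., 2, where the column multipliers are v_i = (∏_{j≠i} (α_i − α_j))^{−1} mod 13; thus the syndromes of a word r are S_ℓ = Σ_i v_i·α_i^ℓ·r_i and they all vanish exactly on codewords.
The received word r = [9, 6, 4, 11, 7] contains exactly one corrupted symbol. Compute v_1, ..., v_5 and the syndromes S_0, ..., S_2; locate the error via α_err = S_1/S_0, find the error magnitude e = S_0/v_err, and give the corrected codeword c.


S = (2, 4, 8), error at position 2, error magnitude e = 4, c = [9, 2, 4, 11, 7].

Step 1: column multipliers v_i = (∏_{j≠i}(α_i − α_j))^{−1} mod 13.
  i = 1 (α = 5): (5−2)(5−1)(5−4)(5−6) = 3·4·1·(−1) = −12 ≡ 1, so v_1 = 1^{−1} = 1 (mod 13).
  i = 2 (α = 2): (2−5)(2−1)(2−4)(2−6) = (−3)·1·(−2)·(−4) = −24 ≡ 2, so v_2 = 2^{−1} = 7 (mod 13).
  i = 3 (α = 1): (1−5)(1−2)(1−4)(1−6) = (−4)·(−1)·(−3)·(−5) = 60 ≡ 8, so v_3 = 8^{−1} = 5 (mod 13).
  i = 4 (α = 4): (4−5)(4−2)(4−1)(4−6) = (−1)·2·3·(−2) = 12 ≡ 12, so v_4 = 12^{−1} = 12 (mod 13).
  i = 5 (α = 6): (6−5)(6−2)(6−1)(6−4) = 1·4·5·2 = 40 ≡ 1, so v_5 = 1^{−1} = 1 (mod 13).
  v = [1, 7, 5, 12, 1].
Step 2: syndromes of r = [9, 6, 4, 11, 7] (all sums mod 13).
  S_0 = Σ v_i r_i = 1·9 + 7·6 + 5·4 + 12·11 + 1·7 = 210 ≡ 2.
  S_1 = Σ v_i α_i r_i = 1·5·9 + 7·2·6 + 5·1·4 + 12·4·11 + 1·6·7 = 719 ≡ 4.
  α_i^2 mod 13 = [12, 4, 1, 3, 10].
  S_2 = Σ v_i α_i^2 r_i = 1·12·9 + 7·4·6 + 5·1·4 + 12·3·11 + 1·10·7 = 762 ≡ 8.
  S = (2, 4, 8) ≠ 0, so r is not a codeword (an error is present).
Step 3: locate the error. For a single error e at position i, S_ℓ = v_i·e·α_i^ℓ, so α_err = S_1/S_0.
  S_0^{−1} = 2^{−1} = 7 (mod 13), so α_err = 4·7 = 28 ≡ 2 = α_2. Error position i = 2.
  Consistency check: S_2/S_1 = 8·10 = 80 ≡ 2 = α_err ✓ (single-error assumption holds).
Step 4: error magnitude e = S_0/v_2 = S_0·∏_{j≠2}(α_2 − α_j) = 2·2 = 4 ≡ 4 (mod 13).
Step 5: correct position 2: c_2 = r_2 − e = 6 − 4 ≡ 2 (mod 13). Hence c = [9, 2, 4, 11, 7].
  Check: interpolating c through the α_i gives m(x) = 6 + 11·x (degree < 2) with m(α_i) = c_i for every i, so c is indeed a codeword.


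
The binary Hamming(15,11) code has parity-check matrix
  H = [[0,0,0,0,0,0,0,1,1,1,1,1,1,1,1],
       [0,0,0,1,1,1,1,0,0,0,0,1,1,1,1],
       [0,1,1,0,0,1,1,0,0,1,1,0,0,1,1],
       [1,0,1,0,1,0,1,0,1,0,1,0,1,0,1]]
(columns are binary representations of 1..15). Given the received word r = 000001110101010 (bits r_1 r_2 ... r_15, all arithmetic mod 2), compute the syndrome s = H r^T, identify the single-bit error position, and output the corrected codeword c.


s = (0, 0, 0, 1)^T, error position = 1, corrected codeword c = 100001110101010

Compute s = H r^T mod 2 one row at a time:
  s_1 = 1 + 0 + 1 + 0 + 1 + 0 + 1 + 0 = 4 ≡ 0 (mod 2).
  s_2 = 0 + 0 + 1 + 1 + 1 + 0 + 1 + 0 = 4 ≡ 0 (mod 2).
  s_3 = 0 + 0 + 1 + 1 + 1 + 0 + 1 + 0 = 4 ≡ 0 (mod 2).
  s_4 = 0 + 0 + 0 + 1 + 0 + 0 + 0 + 0 = 1 ≡ 1 (mod 2).
s = (0, 0, 0, 1)^T — this equals column 1 of H (binary 0001), so error is at position 1.
Correct: flip bit 1 of r = 000001110101010 to get c = 100001110101010.


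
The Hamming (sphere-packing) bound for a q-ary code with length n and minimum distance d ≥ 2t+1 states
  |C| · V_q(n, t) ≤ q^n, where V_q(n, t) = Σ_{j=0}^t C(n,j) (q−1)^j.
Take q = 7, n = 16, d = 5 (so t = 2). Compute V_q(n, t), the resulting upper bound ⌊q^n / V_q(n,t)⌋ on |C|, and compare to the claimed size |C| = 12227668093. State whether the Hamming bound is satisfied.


V_q(n, t) = 4417, q^n = 33232930569601, Hamming bound = 7523869270, |C| = 12227668093 > bound (violated).

Step 1: Compute V_q(n, t) = Σ_{j=0}^2 C(n, j) (q−1)^j.
  j = 0: C(16,0)·(6)^0 = 1·1 = 1.
  j = 1: C(16,1)·(6)^1 = 16·6 = 96.
  j = 2: C(16,2)·(6)^2 = 120·36 = 4320.
  V_q(n, t) = 1 + 96 + 4320 = 4417.
Step 2: q^n = 7^16 = 33232930569601.
Step 3: Hamming bound ⌊q^n / V_q(n,t)⌋ = ⌊33232930569601/4417⌋ = 7523869270.
Step 4: Compare |C| = 12227668093 to 7523869270: violated.
The claimed |C| lies above the Hamming bound, so no 7-ary code of length 16 with d ≥ 5 can have 12227668093 codewords.
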